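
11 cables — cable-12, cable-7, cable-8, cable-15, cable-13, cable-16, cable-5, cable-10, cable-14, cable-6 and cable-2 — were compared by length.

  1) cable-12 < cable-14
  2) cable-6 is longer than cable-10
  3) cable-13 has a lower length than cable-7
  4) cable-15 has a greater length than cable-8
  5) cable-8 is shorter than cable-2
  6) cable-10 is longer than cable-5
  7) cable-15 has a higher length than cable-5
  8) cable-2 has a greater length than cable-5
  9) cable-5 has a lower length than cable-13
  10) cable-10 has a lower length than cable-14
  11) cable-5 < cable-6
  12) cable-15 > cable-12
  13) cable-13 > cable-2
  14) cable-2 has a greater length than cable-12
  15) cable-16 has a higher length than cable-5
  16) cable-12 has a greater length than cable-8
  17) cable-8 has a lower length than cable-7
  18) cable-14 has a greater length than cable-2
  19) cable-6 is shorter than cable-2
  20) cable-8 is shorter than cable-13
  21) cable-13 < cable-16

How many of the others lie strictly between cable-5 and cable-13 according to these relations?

3

The relations place cable-5 below cable-13. An element lies strictly between them when it is forced above cable-5 and also forced below cable-13.
Above cable-5: {cable-10, cable-6, cable-2, cable-15, cable-7, cable-16, cable-14}. Below cable-13: {cable-8, cable-12, cable-10, cable-6, cable-2}.
Intersection: {cable-10, cable-6, cable-2} — 3.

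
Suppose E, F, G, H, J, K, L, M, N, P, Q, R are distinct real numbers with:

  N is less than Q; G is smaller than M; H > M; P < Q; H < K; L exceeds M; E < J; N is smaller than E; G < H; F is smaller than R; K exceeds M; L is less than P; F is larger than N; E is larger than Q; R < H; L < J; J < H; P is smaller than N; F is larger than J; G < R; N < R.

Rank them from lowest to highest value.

G < M < L < P < N < Q < E < J < F < R < H < K

The consecutive links are each given: G < M; M < L; L < P; P < N; N < Q; Q < E; E < J; J < F; F < R; R < H; H < K.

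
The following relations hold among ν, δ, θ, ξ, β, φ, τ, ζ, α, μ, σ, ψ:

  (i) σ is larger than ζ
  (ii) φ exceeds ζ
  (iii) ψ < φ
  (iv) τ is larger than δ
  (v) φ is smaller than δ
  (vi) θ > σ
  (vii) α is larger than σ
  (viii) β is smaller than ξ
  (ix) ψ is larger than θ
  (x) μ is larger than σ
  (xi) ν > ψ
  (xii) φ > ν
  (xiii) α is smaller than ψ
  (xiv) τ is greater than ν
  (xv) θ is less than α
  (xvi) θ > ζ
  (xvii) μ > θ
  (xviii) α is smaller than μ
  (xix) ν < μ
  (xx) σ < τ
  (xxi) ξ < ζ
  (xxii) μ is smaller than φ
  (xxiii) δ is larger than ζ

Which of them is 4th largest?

μ

The consecutive relations fix a unique order: β < ξ < ζ < σ < θ < α < ψ < ν < μ < φ < δ < τ.
Counting 4 from the largest end gives μ.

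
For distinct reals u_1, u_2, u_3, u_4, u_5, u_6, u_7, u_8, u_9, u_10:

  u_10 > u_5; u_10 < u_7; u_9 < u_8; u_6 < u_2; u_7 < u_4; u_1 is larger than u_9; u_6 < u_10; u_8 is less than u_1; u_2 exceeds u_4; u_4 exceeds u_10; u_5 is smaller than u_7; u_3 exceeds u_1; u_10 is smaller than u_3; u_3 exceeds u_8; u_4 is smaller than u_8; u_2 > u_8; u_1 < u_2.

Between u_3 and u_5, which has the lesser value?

u_5

u_5 < u_10 and u_10 < u_7 give u_5 < u_7.
Then u_7 < u_4 extends the chain to u_4.
Then u_4 < u_8 extends the chain to u_8.
Then u_8 < u_1 extends the chain to u_1.
With u_1 < u_3: u_5 < u_10 < u_7 < u_4 < u_8 < u_1 < u_3.
So u_5 < u_3; u_5 is the smaller of the two.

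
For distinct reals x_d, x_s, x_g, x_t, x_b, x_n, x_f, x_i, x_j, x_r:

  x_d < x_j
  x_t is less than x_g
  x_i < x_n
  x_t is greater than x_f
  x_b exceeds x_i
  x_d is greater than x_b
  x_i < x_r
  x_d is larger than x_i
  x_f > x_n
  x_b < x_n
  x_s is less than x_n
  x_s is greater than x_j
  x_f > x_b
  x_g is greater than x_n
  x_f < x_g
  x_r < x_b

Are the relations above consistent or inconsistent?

The single ordering x_i < x_r < x_b < x_d < x_j < x_s < x_n < x_f < x_t < x_g satisfies every listed relation, so no contradiction arises.

consistent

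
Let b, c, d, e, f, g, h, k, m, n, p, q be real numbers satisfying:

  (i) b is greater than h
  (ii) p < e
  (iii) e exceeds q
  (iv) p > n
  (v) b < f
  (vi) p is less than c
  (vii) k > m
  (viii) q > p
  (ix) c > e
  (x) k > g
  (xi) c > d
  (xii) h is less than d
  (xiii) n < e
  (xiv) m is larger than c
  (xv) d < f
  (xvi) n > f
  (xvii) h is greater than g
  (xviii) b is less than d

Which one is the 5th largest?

Chaining the given pairs: g < h < b < d < f < n < p < q < e < c < m < k.
Counting 5 from the largest end gives q.

q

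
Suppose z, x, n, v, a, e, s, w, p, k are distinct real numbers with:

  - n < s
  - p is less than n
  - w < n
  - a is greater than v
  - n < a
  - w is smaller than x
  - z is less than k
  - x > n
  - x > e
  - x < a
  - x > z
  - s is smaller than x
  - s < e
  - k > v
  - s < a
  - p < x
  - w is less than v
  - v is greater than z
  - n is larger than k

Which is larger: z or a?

a

Link the given pairs in sequence: z < v; v < k; k < n; n < s; s < e; e < x; x < a.
Together: z < v < k < n < s < e < x < a.
So z < a; a is the larger of the two.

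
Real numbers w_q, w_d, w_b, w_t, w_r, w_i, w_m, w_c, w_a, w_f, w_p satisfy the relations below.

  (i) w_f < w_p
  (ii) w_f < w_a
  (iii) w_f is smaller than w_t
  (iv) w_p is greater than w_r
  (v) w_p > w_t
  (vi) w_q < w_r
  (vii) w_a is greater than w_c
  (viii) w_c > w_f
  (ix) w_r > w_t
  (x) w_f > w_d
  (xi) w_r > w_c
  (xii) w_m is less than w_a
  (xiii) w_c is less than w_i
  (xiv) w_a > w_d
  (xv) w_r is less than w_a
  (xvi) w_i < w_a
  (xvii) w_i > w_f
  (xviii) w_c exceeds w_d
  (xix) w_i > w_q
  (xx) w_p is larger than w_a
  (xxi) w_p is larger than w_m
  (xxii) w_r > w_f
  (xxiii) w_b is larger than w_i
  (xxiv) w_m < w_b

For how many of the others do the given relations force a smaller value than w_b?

6

From w_b the given relations immediately reach w_m, w_i.
From those, w_q, w_f, w_c — 5 in total.
From those, w_d — 6 in total.
No other element is forced below w_b by the given relations, so the count is 6.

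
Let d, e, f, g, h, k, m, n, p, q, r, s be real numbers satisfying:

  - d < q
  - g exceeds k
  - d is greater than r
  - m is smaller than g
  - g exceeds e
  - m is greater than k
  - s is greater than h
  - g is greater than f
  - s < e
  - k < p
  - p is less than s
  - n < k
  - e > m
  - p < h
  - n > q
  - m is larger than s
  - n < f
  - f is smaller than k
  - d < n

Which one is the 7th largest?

k

Piecing the relations together gives one ordering: r < d < q < n < f < k < p < h < s < m < e < g.
The 7th largest is k.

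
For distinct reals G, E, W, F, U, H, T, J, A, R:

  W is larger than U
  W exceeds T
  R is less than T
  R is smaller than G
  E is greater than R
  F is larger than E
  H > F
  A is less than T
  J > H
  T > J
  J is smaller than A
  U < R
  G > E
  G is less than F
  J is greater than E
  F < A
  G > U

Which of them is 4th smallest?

Piecing the relations together gives one ordering: U < R < E < G < F < H < J < A < T < W.
The 4th smallest is G.

G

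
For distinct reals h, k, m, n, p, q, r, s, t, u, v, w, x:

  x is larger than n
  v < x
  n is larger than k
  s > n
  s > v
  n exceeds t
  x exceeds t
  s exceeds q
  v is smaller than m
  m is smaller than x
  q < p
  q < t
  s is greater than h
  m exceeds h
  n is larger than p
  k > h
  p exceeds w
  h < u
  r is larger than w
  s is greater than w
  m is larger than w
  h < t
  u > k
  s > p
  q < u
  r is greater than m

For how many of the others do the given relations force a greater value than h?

8

Directly above h: k, m, t, s, u.
One step further: r, n, x (8 so far).
Nothing else is reachable above h; 8 in all.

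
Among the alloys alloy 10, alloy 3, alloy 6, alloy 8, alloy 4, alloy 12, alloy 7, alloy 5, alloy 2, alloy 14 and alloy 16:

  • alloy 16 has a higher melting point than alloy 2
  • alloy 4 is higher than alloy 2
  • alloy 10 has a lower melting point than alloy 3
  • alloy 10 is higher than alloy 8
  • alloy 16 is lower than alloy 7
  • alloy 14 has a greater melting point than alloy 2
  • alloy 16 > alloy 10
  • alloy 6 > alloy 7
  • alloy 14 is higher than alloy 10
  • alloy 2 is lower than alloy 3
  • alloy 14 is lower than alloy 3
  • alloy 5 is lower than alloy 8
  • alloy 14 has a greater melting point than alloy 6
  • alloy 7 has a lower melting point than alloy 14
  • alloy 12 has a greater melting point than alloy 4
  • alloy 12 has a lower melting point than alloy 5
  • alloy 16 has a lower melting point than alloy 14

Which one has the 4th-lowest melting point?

alloy 5

The consecutive relations fix a unique order: alloy 2 < alloy 4 < alloy 12 < alloy 5 < alloy 8 < alloy 10 < alloy 16 < alloy 7 < alloy 6 < alloy 14 < alloy 3.
The 4th smallest is alloy 5.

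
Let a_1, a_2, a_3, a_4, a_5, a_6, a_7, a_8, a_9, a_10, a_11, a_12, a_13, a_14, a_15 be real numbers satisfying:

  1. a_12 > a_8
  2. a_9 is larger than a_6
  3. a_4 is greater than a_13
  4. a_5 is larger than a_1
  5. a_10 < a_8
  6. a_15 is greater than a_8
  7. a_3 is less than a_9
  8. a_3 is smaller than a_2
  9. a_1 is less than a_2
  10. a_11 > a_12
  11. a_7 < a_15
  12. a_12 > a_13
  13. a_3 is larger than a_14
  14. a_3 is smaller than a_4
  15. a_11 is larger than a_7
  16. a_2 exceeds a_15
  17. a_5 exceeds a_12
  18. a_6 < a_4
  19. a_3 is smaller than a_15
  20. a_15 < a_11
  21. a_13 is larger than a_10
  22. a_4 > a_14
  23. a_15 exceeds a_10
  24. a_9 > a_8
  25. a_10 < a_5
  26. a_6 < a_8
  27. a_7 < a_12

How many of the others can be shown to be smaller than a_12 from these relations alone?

5

Directly below a_12: a_7, a_8, a_13.
One step further: a_6, a_10 (5 so far).
Nothing else is reachable below a_12; 5 in all.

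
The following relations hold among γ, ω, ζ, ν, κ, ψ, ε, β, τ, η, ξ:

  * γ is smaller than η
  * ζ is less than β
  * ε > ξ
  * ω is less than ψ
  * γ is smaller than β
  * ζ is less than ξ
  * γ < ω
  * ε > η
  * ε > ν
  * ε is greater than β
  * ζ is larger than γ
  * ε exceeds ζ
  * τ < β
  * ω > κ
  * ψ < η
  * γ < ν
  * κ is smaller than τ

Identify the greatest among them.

Chaining downward from ε: directly below it, ζ, ν, η, ξ, β; then γ, τ, ψ; then κ, ω.
That covers every other element, and nothing is given above ε, so ε is the greatest.

ε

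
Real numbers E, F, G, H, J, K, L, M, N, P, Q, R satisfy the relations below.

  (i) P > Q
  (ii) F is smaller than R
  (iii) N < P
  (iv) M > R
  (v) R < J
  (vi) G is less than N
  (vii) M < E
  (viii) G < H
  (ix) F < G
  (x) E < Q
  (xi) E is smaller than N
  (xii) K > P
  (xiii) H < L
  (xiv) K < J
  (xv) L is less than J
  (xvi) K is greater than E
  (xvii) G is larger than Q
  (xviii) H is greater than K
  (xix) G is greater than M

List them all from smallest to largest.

Nothing is placed below F, so it is least; from there F < R; R < M; M < E; E < Q; Q < G; G < N; N < P; P < K; K < H; H < L; L < J, each given directly.

F < R < M < E < Q < G < N < P < K < H < L < J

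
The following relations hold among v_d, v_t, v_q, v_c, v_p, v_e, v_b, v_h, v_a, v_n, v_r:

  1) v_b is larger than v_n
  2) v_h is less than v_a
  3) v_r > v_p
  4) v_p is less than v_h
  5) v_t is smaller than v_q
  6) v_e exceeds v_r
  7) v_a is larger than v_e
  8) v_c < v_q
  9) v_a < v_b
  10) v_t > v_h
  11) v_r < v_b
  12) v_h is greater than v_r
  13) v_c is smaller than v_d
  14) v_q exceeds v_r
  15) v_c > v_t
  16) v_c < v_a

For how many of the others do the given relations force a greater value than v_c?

From v_c the given relations immediately reach v_d, v_q, v_a.
From those, v_b — 4 in total.
Nothing else is reachable above v_c; 4 in all.

4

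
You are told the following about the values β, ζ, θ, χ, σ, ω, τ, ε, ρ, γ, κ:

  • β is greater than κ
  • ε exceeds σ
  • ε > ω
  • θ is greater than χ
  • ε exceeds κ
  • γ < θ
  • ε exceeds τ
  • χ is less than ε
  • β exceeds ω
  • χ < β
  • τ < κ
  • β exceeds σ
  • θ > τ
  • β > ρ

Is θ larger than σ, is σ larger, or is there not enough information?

Following every chain through σ: above σ we get β, ε.
θ is not reached, and no chain runs the other way from θ to σ.
So the given relations leave the order of σ and θ undetermined.

undetermined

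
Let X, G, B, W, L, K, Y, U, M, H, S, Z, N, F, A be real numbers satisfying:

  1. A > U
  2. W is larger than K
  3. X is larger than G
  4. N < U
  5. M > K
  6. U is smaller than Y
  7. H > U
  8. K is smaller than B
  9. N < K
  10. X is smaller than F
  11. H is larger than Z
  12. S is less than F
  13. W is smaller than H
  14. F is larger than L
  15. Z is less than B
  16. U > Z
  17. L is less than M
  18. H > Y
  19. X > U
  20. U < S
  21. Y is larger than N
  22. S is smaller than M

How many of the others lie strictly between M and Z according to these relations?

2

The relations place Z below M. An element lies strictly between them when it is forced above Z and also forced below M.
Above Z: {U, Y, A, X, S, B, F, H}. Below M: {N, K, U, L, S}.
Intersection: {U, S} — 2.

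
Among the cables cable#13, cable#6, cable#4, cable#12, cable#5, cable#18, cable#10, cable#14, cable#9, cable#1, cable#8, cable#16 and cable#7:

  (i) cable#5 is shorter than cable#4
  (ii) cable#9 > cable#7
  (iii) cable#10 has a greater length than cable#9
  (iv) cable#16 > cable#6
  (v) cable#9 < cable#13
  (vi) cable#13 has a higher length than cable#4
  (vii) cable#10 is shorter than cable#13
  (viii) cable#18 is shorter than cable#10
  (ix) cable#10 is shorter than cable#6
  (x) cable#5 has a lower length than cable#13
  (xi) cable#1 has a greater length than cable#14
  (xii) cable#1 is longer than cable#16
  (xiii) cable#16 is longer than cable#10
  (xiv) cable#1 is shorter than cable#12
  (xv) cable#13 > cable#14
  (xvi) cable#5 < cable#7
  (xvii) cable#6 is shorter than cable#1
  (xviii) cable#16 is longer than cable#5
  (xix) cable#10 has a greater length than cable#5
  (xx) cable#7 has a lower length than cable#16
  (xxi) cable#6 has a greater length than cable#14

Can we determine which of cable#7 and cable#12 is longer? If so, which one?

The relevant relations are cable#7 < cable#9; cable#9 < cable#10; cable#10 < cable#6; cable#6 < cable#1; cable#1 < cable#12.
Together: cable#7 < cable#9 < cable#10 < cable#6 < cable#1 < cable#12.
So cable#12 is longer.

cable#12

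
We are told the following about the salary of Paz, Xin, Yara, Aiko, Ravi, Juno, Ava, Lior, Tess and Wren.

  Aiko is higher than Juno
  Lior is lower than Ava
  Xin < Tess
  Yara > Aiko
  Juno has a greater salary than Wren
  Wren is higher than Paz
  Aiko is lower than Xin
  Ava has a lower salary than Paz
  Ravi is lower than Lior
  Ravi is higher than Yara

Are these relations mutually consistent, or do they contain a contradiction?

inconsistent

Chaining the given relations yields Yara < Ravi < Lior < Ava < Paz < Wren < Juno < Aiko, so Yara < Aiko. But one relation states Aiko < Yara. These cannot both hold.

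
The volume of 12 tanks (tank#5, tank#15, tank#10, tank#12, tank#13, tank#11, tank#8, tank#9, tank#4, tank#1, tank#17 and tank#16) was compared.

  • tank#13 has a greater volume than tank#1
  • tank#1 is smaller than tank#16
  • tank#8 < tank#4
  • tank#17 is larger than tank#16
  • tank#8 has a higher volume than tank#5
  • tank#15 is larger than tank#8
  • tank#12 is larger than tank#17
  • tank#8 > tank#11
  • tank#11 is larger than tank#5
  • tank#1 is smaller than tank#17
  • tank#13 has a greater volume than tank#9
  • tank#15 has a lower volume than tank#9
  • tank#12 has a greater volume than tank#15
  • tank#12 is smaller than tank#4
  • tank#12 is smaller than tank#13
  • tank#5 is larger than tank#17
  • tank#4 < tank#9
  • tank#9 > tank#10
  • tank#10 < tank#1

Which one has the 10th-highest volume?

tank#16

Piecing the relations together gives one ordering: tank#10 < tank#1 < tank#16 < tank#17 < tank#5 < tank#11 < tank#8 < tank#15 < tank#12 < tank#4 < tank#9 < tank#13.
The 10th largest is tank#16.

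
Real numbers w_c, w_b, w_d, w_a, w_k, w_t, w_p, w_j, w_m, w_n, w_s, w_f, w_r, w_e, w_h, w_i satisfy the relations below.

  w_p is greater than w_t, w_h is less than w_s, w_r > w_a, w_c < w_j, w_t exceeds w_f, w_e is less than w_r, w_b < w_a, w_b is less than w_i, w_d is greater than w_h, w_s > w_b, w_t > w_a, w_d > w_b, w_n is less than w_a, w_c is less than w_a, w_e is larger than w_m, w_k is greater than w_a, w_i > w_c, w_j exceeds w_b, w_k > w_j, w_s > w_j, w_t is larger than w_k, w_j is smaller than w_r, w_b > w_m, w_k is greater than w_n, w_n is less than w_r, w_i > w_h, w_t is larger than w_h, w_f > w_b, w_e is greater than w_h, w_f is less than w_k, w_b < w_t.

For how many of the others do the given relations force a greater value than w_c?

8

From w_c the given relations immediately reach w_i, w_a, w_j.
From those, w_k, w_r, w_t, w_s — 7 in total.
From those, w_p — 8 in total.
No other element is forced above w_c by the given relations, so the count is 8.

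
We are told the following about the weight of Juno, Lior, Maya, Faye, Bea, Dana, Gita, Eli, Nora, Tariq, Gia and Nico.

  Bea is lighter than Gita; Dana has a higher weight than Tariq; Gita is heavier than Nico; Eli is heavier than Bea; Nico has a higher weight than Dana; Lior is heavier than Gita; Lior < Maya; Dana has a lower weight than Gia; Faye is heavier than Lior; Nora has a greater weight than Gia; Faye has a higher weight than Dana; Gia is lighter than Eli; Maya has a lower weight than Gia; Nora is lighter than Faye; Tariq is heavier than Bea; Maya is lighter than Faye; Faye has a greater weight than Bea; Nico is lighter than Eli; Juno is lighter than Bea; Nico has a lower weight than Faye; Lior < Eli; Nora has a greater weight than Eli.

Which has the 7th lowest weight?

Lior

The consecutive relations fix a unique order: Juno < Bea < Tariq < Dana < Nico < Gita < Lior < Maya < Gia < Eli < Nora < Faye.
Counting 7 from the smallest end gives Lior.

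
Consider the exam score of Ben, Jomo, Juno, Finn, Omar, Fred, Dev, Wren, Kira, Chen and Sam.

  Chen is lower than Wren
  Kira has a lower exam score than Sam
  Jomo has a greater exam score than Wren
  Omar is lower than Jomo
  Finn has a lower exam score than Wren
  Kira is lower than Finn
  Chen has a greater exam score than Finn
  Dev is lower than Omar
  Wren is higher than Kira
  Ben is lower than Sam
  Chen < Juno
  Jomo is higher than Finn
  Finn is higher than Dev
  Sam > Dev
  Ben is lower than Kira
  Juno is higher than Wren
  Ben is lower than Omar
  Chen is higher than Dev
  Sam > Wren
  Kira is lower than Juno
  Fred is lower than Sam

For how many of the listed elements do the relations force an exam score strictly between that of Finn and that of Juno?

Chaining upward from Finn reaches: Chen, Wren, Sam, Jomo.
Chaining downward from Juno reaches: Ben, Dev, Kira, Chen, Wren.
Strictly between Finn and Juno are those in both lists: Chen, Wren — 2 elements.

2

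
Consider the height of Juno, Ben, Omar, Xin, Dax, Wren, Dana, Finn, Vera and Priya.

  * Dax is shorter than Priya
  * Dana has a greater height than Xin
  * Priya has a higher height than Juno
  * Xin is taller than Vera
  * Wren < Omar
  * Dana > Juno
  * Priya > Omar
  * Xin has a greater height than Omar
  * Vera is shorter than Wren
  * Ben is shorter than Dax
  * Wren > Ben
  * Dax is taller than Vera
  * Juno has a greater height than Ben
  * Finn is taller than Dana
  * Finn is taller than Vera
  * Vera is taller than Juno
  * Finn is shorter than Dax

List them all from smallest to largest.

Each adjacent pair is fixed by a given relation: Ben < Juno; Juno < Vera; Vera < Wren; Wren < Omar; Omar < Xin; Xin < Dana; Dana < Finn; Finn < Dax; Dax < Priya. Chaining them end to end gives the full order.

Ben < Juno < Vera < Wren < Omar < Xin < Dana < Finn < Dax < Priya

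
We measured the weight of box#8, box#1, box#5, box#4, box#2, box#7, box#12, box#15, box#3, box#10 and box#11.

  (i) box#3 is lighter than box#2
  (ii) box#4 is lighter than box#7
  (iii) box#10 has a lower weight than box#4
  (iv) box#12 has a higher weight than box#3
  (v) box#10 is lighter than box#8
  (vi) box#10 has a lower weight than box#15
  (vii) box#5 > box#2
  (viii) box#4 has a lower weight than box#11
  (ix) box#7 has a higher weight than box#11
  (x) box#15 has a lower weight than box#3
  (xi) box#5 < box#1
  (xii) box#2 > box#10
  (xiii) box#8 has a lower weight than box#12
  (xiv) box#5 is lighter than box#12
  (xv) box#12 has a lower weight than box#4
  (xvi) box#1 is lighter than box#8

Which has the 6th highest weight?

box#1

Piecing the relations together gives one ordering: box#10 < box#15 < box#3 < box#2 < box#5 < box#1 < box#8 < box#12 < box#4 < box#11 < box#7.
The 6th largest is box#1.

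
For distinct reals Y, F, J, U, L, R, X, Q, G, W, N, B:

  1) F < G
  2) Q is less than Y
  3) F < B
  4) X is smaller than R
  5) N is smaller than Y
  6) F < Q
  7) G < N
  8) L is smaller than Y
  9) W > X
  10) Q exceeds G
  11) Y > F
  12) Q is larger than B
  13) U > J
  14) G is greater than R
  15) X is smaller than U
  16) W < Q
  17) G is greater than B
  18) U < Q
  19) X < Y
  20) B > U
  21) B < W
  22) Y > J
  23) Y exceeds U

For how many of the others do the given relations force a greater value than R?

From R the given relations immediately reach G.
From those, Q, N — 3 in total.
From those, Y — 4 in total.
Nothing else is reachable above R; 4 in all.

4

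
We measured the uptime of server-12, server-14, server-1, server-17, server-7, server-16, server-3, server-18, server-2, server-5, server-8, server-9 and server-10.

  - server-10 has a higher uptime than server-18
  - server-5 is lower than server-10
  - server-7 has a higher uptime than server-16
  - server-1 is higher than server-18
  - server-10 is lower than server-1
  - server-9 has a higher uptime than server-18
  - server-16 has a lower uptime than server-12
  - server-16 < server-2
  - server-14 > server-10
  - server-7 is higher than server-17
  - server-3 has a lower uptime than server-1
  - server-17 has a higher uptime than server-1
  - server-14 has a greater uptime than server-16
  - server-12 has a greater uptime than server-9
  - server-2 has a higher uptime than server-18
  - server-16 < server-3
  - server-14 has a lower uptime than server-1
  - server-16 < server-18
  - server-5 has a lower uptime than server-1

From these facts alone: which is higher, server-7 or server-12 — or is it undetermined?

Following every chain through server-7: below server-7 we get server-5, server-16, server-18, server-10, server-14, server-3, server-1, server-17.
server-12 is not reached, and no chain runs the other way from server-12 to server-7.
So the given relations leave the order of server-7 and server-12 undetermined.

undetermined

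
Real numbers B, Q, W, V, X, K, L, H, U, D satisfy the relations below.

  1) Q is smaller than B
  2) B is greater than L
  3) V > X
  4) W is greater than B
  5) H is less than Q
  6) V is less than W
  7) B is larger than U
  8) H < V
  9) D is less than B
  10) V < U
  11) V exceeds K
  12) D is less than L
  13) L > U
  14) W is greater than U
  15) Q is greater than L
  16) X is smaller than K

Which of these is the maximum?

Chaining downward from W: directly below it, V, U, B; then H, D, X, K, L, Q.
That covers every other element, and nothing is given above W, so W is the maximum.

W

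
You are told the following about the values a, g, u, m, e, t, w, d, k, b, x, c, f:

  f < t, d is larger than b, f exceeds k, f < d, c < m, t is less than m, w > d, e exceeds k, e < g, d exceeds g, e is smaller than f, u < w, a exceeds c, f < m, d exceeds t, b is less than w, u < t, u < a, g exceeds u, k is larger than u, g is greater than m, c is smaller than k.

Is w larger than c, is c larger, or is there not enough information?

w

The relevant relations are c < k; k < f; f < t; t < m; m < g; g < d; d < w.
Chaining these gives c < k < f < t < m < g < d < w.
So w is larger.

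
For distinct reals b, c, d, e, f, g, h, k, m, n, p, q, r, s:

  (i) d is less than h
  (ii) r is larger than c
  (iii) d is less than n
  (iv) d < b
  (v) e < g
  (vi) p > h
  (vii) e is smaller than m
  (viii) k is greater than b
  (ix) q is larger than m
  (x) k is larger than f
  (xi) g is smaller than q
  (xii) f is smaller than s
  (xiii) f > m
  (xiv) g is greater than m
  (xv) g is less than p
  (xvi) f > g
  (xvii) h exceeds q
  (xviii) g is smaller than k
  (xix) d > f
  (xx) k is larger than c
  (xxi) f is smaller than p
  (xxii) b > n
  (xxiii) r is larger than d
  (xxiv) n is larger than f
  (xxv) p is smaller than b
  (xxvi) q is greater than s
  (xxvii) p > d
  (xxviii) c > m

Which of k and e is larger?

k

Chaining the given relations: e < m < g < f < s < q < h < p < b < k.
So e < k; k is the larger of the two.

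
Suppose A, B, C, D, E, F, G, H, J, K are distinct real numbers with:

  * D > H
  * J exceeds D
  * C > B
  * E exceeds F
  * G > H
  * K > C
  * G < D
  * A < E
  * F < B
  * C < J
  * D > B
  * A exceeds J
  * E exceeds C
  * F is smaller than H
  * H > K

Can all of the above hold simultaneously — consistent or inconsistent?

consistent

The single ordering F < B < C < K < H < G < D < J < A < E satisfies every listed relation, so no contradiction arises.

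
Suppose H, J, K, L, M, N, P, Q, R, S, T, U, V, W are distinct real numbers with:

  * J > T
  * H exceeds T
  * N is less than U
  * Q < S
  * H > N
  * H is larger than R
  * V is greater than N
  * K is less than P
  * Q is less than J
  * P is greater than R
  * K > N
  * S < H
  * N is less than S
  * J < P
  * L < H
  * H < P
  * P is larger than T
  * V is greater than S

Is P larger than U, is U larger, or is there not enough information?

undetermined

Following every chain through U: below U we get N.
P is not reached, and no chain runs the other way from P to U.
So the given relations leave the order of U and P undetermined.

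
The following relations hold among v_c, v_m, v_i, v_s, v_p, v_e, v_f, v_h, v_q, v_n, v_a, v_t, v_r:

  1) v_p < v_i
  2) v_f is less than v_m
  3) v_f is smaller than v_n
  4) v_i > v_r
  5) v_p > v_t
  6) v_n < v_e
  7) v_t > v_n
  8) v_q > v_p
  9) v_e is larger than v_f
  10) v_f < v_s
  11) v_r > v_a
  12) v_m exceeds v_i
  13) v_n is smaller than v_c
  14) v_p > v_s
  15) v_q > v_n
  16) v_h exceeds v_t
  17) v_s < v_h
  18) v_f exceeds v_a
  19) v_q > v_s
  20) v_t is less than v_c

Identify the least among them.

v_a

Chaining upward from v_a: directly above it, v_f, v_r; then v_n, v_s, v_e, v_i, v_m; then v_t, v_p, v_q, v_h, v_c.
That covers every other element, and nothing is given below v_a, so v_a is the least.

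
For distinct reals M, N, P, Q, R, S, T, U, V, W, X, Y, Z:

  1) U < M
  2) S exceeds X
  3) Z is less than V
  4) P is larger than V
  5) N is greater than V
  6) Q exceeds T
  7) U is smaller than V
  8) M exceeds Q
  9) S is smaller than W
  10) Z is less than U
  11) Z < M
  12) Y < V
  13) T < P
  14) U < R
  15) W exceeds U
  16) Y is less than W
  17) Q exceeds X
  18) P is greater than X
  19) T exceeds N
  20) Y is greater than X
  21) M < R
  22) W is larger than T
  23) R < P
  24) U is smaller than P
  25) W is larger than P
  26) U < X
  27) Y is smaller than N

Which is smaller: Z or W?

Z

Z < U and U < X give Z < X.
With X < Y: Z < U < X < Y.
With Y < V: Z < U < X < Y < V.
Then V < N extends the chain to N.
Then N < T extends the chain to T.
Then T < Q extends the chain to Q.
With Q < M: Z < U < X < Y < V < N < T < Q < M.
Then M < R extends the chain to R.
Then R < P extends the chain to P.
Then P < W extends the chain to W.
So Z < W; Z is the smaller of the two.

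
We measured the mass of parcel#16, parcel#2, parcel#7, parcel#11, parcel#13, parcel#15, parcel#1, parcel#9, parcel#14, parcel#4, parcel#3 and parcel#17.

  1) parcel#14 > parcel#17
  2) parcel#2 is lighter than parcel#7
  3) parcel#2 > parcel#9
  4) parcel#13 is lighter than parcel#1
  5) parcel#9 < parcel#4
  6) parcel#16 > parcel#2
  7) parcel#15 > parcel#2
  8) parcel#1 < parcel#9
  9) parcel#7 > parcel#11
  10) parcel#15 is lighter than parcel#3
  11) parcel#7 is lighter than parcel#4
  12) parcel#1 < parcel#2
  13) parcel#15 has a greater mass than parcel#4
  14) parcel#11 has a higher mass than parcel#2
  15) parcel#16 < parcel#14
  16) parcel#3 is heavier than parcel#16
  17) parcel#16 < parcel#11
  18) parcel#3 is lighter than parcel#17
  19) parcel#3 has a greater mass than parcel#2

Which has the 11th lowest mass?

Chaining the given pairs: parcel#13 < parcel#1 < parcel#9 < parcel#2 < parcel#16 < parcel#11 < parcel#7 < parcel#4 < parcel#15 < parcel#3 < parcel#17 < parcel#14.
The 11th smallest is parcel#17.

parcel#17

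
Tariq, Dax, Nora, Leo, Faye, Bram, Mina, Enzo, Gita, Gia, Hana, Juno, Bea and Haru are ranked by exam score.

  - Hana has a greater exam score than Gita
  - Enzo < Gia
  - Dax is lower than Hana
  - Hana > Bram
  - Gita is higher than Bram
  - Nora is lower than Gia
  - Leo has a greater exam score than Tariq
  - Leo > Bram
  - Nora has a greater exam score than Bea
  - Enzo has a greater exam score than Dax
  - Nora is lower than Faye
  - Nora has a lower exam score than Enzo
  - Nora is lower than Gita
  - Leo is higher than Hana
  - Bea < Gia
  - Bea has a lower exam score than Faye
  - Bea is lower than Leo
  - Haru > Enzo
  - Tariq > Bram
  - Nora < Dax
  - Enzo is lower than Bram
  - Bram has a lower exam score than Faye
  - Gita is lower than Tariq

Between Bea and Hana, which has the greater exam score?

The relevant relations are Bea < Nora; Nora < Dax; Dax < Enzo; Enzo < Bram; Bram < Gita; Gita < Hana.
Chaining these gives Bea < Nora < Dax < Enzo < Bram < Gita < Hana.
So Bea < Hana; Hana is the higher of the two.

Hana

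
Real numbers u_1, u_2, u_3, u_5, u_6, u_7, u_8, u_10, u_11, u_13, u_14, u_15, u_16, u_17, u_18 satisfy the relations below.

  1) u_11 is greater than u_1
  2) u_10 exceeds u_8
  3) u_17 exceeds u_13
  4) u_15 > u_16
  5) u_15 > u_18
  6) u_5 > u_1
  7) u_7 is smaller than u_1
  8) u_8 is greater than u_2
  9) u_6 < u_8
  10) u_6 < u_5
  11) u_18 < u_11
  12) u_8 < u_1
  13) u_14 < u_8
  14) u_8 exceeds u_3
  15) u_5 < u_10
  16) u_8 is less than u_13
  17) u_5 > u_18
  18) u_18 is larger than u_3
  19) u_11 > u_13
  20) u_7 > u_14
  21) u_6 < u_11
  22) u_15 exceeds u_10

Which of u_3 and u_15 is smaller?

u_3

Following the relations from u_3: u_3 < u_8 < u_1 < u_5 < u_10 < u_15.
So u_3 < u_15; u_3 is the smaller of the two.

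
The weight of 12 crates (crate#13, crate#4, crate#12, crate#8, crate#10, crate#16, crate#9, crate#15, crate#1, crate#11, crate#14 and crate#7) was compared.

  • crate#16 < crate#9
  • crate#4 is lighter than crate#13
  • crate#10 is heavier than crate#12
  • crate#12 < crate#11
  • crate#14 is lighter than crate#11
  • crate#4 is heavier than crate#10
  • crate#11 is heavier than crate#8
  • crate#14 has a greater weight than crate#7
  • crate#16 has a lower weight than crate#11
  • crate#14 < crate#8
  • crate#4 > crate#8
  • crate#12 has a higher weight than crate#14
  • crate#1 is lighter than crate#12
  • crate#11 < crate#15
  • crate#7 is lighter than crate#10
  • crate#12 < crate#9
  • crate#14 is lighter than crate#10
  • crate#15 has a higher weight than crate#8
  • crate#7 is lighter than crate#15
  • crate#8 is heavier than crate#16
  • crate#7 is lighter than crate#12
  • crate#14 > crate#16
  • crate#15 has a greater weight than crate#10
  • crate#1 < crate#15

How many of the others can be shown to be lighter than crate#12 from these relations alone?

Directly below crate#12: crate#7, crate#14, crate#1.
One step further: crate#16 (4 so far).
No other element is forced below crate#12 by the given relations, so the count is 4.

4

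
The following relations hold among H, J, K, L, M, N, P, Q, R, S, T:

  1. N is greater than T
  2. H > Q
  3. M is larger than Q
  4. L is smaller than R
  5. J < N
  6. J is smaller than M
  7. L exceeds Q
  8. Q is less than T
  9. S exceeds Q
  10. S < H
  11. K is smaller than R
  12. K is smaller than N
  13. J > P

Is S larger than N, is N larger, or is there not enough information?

Following every chain through S: above S we get H; below S we get Q.
N is not reached, and no chain runs the other way from N to S.
So the given relations leave the order of S and N undetermined.

undetermined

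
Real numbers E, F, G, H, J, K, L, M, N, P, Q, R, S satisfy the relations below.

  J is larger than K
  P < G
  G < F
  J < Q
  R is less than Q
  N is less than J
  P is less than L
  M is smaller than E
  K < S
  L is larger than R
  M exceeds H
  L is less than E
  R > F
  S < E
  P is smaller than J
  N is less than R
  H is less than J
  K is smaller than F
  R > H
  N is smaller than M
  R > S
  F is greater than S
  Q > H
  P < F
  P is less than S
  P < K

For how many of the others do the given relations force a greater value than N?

6

Directly above N: M, R, J.
One step further: L, Q, E (6 so far).
No other element is forced above N by the given relations, so the count is 6.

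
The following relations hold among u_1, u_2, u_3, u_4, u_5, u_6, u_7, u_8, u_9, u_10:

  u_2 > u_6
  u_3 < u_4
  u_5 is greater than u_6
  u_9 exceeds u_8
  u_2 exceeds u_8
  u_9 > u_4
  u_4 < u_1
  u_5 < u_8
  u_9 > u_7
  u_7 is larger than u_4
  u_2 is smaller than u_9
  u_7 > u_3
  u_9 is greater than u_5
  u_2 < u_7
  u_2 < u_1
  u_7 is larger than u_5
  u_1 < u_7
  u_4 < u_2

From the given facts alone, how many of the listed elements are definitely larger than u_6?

From u_6 the given relations immediately reach u_5, u_2.
From those, u_8, u_1, u_7, u_9 — 6 in total.
Nothing else is reachable above u_6; 6 in all.

6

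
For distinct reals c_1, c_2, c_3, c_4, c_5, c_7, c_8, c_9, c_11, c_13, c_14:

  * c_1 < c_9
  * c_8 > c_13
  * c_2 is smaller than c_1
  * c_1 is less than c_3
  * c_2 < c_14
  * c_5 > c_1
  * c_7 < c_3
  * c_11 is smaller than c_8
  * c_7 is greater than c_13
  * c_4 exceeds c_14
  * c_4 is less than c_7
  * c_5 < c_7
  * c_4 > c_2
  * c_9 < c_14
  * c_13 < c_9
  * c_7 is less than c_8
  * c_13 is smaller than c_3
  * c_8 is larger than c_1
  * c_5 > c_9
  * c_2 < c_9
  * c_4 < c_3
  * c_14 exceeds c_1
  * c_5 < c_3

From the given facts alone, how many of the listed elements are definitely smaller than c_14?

4

The elements the relations force below c_14 are c_2, c_1, c_13, c_9 — no chain reaches any other.
That is 4.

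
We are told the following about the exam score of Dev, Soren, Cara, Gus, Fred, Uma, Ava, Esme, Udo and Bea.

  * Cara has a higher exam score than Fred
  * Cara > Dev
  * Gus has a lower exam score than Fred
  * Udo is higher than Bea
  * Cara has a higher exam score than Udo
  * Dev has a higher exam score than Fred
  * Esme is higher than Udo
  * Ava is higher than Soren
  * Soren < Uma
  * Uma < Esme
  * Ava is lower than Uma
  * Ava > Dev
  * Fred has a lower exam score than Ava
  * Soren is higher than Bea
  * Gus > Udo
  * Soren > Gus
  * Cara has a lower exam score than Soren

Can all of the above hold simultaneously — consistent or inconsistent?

The single ordering Bea < Udo < Gus < Fred < Dev < Cara < Soren < Ava < Uma < Esme satisfies every listed relation, so no contradiction arises.

consistent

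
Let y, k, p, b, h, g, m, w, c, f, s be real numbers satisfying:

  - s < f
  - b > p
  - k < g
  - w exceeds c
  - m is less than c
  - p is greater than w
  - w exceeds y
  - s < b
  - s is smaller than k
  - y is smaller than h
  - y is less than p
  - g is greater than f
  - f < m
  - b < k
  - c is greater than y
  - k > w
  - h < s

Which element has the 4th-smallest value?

Piecing the relations together gives one ordering: y < h < s < f < m < c < w < p < b < k < g.
Counting 4 from the smallest end gives f.

f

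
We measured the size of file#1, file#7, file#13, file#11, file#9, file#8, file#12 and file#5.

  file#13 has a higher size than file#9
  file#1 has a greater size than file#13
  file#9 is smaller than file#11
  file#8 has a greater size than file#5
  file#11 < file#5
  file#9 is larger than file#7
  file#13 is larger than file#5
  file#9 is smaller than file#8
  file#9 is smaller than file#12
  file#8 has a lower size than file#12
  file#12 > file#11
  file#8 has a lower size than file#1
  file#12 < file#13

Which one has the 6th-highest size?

Chaining the given pairs: file#7 < file#9 < file#11 < file#5 < file#8 < file#12 < file#13 < file#1.
The 6th largest is file#11.

file#11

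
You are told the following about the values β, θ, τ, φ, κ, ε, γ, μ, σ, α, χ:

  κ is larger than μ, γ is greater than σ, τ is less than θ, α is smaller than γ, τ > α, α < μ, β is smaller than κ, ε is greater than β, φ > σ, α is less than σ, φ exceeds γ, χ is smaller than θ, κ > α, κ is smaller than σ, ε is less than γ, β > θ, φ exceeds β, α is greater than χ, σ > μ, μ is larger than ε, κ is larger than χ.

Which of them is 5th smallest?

Chaining the given pairs: χ < α < τ < θ < β < ε < μ < κ < σ < γ < φ.
Counting 5 from the smallest end gives β.

β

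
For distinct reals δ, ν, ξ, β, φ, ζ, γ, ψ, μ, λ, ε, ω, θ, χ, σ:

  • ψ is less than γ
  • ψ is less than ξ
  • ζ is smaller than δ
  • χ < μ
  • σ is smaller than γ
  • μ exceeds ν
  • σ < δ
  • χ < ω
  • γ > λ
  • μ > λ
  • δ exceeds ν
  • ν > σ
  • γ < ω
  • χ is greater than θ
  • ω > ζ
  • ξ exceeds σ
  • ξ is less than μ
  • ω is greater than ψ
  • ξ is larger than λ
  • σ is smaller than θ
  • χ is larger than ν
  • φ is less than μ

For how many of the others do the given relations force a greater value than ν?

4

The elements the relations force above ν are δ, χ, μ, ω — no chain reaches any other.
That is 4.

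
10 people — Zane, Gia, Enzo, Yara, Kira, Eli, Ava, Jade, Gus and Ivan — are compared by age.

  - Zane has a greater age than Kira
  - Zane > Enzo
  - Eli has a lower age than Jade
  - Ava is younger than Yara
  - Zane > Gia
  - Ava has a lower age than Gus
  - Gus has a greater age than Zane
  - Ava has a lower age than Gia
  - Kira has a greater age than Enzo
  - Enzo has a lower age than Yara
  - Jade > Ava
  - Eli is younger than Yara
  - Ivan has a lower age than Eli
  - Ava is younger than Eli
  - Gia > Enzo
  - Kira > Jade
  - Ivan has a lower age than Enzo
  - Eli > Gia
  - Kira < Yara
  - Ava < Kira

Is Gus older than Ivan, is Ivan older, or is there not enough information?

The relevant relations are Ivan < Enzo; Enzo < Gia; Gia < Eli; Eli < Jade; Jade < Kira; Kira < Zane; Zane < Gus.
Together: Ivan < Enzo < Gia < Eli < Jade < Kira < Zane < Gus.
So Gus is older.

Gus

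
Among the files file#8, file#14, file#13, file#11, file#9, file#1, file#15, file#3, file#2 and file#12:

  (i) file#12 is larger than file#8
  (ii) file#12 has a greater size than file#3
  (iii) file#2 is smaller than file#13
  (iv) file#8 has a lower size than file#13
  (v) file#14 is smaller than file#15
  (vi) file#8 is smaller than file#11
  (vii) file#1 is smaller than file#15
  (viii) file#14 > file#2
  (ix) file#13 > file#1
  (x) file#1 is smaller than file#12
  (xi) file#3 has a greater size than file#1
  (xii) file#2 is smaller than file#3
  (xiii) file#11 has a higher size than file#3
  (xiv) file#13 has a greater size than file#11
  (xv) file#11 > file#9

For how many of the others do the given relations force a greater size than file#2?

6

Directly above file#2: file#3, file#14, file#13.
One step further: file#11, file#12, file#15 (6 so far).
No other element is forced above file#2 by the given relations, so the count is 6.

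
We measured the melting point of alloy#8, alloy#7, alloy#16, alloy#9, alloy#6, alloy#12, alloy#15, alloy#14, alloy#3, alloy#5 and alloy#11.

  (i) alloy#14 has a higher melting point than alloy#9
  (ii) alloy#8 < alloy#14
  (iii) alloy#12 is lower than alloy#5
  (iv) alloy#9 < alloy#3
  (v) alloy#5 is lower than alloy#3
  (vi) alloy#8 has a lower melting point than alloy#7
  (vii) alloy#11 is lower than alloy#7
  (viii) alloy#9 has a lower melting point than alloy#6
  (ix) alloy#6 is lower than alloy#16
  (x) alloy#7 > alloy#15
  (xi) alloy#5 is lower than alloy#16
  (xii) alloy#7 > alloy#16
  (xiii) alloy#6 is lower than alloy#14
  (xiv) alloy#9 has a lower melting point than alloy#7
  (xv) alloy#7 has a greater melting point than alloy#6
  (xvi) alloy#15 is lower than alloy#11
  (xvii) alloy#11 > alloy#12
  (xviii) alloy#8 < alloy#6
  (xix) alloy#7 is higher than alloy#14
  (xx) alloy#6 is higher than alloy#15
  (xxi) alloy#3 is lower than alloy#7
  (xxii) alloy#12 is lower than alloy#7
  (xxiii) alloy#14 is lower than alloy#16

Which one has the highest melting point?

alloy#7

Chaining downward from alloy#7: directly below it, alloy#12, alloy#9, alloy#15, alloy#8, alloy#11, alloy#6, alloy#14, alloy#16, alloy#3; then alloy#5.
That covers every other element, and nothing is given above alloy#7, so alloy#7 is the highest melting point.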